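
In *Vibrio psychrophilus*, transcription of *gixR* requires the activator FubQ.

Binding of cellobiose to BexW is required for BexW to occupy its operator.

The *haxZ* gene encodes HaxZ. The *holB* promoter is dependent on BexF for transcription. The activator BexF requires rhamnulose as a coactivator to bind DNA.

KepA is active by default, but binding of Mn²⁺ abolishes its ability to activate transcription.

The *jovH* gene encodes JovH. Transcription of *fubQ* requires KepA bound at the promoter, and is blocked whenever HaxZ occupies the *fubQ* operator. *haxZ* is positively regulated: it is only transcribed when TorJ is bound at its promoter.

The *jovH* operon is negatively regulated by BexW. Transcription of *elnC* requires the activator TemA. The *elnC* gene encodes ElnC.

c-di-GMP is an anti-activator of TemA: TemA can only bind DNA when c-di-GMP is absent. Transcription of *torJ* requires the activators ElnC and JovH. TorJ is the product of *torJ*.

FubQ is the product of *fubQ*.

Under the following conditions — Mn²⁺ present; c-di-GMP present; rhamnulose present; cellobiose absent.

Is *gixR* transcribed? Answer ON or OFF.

OFF

c-di-GMP is present, so TemA is inactive.
Required activator TemA is absent, so *elnC* is not transcribed.
So ElnC is not produced.
Cellobiose is absent, so BexW is inactive.
With no repressor bound, *jovH* is transcribed.
So JovH is produced and active.
Required activator ElnC is absent, so *torJ* is not transcribed.
So TorJ is not produced.
Required activator TorJ is absent, so *haxZ* is not transcribed.
So HaxZ is not produced.
Mn²⁺ is present, so KepA is inactive.
Required activator KepA is absent, so *fubQ* is not transcribed.
So FubQ is not produced.
Required activator FubQ is absent, so *gixR* is not transcribed.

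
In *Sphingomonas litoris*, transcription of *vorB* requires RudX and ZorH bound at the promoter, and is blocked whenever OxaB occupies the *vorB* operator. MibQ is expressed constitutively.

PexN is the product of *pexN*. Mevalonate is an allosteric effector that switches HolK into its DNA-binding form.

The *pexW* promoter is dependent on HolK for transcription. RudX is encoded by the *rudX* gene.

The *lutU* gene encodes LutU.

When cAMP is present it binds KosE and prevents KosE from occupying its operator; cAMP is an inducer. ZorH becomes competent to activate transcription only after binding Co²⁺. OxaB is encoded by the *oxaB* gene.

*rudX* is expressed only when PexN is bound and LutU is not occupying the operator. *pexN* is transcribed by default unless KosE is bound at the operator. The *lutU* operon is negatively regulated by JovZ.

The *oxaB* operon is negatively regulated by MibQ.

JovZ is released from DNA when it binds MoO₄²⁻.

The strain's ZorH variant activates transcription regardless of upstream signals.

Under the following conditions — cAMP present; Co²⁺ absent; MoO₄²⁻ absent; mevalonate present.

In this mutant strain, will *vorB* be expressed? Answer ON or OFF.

cAMP is present, so KosE is inactive.
With no repressor bound, *pexN* is transcribed.
So PexN is produced and active.
MoO₄²⁻ is absent, so JovZ is active.
With repressor JovZ bound, *lutU* is not transcribed.
So LutU is not produced.
No repressor is bound and PexN is active, so *rudX* is transcribed.
So RudX is produced and active.
MibQ is produced constitutively and is active.
With repressor MibQ bound, *oxaB* is not transcribed.
So OxaB is not produced.
ZorH is constitutively active in this strain.
No repressor is bound and RudX and ZorH are active, so *vorB* is transcribed.

ON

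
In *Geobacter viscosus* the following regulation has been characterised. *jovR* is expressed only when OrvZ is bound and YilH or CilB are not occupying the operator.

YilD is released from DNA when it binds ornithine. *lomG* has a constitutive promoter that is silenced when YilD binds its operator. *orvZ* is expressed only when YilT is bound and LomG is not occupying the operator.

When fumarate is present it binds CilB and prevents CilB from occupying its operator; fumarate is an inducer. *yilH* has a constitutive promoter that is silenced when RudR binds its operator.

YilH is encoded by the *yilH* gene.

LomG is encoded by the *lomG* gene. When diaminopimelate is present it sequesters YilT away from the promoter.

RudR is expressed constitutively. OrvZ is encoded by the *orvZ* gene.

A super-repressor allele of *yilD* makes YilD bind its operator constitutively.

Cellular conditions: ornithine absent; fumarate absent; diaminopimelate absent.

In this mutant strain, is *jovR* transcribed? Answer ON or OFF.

OFF

RudR is produced constitutively and is active.
With repressor RudR bound, *yilH* is not transcribed.
So YilH is not produced.
YilD is constitutively active in this strain.
With repressor YilD bound, *lomG* is not transcribed.
So LomG is not produced.
Diaminopimelate is absent, so YilT is active.
No repressor is bound and YilT is active, so *orvZ* is transcribed.
So OrvZ is produced and active.
Fumarate is absent, so CilB is active.
With repressor CilB bound, *jovR* is not transcribed.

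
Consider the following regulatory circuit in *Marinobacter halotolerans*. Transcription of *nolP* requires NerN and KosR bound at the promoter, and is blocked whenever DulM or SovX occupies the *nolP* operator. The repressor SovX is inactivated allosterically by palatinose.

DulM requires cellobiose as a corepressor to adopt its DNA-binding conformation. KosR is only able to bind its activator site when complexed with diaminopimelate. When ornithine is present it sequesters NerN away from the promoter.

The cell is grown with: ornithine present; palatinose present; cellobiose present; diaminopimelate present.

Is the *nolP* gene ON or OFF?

Ornithine is present, so NerN is inactive.
Diaminopimelate is present, so KosR is active.
Cellobiose is present, so DulM is active.
Palatinose is present, so SovX is inactive.
With repressor DulM bound, *nolP* is not transcribed.

OFF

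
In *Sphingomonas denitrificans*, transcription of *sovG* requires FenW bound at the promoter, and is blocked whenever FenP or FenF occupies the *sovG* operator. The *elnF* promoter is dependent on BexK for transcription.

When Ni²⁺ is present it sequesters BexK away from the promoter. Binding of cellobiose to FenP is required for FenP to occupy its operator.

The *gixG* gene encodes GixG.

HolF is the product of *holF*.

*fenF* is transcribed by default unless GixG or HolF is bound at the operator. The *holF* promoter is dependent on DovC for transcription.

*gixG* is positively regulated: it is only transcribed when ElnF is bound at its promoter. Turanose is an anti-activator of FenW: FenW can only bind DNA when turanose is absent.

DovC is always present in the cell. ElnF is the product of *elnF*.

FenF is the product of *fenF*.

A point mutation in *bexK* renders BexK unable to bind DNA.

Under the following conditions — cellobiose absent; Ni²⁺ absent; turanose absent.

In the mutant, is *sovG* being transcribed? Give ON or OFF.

Turanose is absent, so FenW is active.
Cellobiose is absent, so FenP is inactive.
BexK is non-functional in this strain, so it has no effect.
Required activator BexK is absent, so *elnF* is not transcribed.
So ElnF is not produced.
Required activator ElnF is absent, so *gixG* is not transcribed.
So GixG is not produced.
DovC is produced constitutively and is active.
No repressor is bound and DovC is active, so *holF* is transcribed.
So HolF is produced and active.
With repressor HolF bound, *fenF* is not transcribed.
So FenF is not produced.
No repressor is bound and FenW is active, so *sovG* is transcribed.

ON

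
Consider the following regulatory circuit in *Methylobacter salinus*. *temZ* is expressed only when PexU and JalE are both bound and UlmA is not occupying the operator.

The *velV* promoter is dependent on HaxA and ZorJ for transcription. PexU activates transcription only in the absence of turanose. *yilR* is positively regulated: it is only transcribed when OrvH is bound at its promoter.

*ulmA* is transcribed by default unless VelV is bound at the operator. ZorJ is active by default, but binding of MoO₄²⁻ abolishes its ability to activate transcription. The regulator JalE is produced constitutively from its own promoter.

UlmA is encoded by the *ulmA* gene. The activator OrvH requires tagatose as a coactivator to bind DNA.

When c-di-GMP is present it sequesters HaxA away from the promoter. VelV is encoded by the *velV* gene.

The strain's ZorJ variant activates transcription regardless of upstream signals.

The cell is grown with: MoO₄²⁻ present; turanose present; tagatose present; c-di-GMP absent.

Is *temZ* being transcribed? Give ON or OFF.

OFF

Turanose is present, so PexU is inactive.
JalE is produced constitutively and is active.
c-di-GMP is absent, so HaxA is active.
ZorJ is constitutively active in this strain.
No repressor is bound and HaxA and ZorJ are active, so *velV* is transcribed.
So VelV is produced and active.
With repressor VelV bound, *ulmA* is not transcribed.
So UlmA is not produced.
Required activator PexU is absent, so *temZ* is not transcribed.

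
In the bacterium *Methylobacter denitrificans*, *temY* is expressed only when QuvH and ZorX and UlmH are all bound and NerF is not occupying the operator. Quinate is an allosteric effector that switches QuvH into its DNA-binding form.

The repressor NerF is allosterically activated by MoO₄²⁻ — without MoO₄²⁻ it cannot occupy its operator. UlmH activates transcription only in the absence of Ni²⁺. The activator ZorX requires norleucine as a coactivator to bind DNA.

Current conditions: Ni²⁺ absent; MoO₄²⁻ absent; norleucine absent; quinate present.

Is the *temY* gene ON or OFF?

Quinate is present, so QuvH is active.
MoO₄²⁻ is absent, so NerF is inactive.
Norleucine is absent, so ZorX is inactive.
Ni²⁺ is absent, so UlmH is active.
Required activator ZorX is absent, so *temY* is not transcribed.

OFF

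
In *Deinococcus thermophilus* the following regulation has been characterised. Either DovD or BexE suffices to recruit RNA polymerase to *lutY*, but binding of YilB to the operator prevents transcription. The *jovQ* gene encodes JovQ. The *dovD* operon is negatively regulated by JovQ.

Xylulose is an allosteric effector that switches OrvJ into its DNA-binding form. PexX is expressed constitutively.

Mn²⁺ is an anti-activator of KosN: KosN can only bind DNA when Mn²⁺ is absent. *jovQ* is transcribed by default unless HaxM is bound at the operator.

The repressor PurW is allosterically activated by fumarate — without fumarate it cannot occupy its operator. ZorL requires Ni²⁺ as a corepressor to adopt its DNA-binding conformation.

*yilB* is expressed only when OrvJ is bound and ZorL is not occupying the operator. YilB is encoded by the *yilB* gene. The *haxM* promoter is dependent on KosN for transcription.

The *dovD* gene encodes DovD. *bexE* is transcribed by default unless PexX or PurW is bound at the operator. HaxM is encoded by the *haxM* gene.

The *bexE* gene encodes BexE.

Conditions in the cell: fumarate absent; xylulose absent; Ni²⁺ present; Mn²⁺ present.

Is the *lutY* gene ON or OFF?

Mn²⁺ is present, so KosN is inactive.
Required activator KosN is absent, so *haxM* is not transcribed.
So HaxM is not produced.
With no repressor bound, *jovQ* is transcribed.
So JovQ is produced and active.
With repressor JovQ bound, *dovD* is not transcribed.
So DovD is not produced.
PexX is produced constitutively and is active.
Fumarate is absent, so PurW is inactive.
With repressor PexX bound, *bexE* is not transcribed.
So BexE is not produced.
Xylulose is absent, so OrvJ is inactive.
Ni²⁺ is present, so ZorL is active.
With repressor ZorL bound, *yilB* is not transcribed.
So YilB is not produced.
No activator is available at the *lutY* promoter, so *lutY* is not transcribed.

OFF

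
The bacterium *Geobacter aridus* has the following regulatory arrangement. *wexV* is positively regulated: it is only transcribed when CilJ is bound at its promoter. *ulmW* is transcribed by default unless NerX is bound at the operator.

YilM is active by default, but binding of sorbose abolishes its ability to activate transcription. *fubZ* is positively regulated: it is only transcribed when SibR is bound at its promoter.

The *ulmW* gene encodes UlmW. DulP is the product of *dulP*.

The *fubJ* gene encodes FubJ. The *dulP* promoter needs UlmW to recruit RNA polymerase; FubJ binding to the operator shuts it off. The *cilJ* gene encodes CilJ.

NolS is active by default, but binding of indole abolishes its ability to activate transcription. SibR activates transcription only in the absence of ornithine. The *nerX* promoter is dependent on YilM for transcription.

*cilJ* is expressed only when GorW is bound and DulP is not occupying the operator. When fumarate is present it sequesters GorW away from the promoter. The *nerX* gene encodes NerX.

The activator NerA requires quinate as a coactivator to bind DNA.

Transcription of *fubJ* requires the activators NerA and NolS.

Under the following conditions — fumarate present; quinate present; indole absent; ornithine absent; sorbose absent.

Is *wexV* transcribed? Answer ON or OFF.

OFF

Sorbose is absent, so YilM is active.
No repressor is bound and YilM is active, so *nerX* is transcribed.
So NerX is produced and active.
With repressor NerX bound, *ulmW* is not transcribed.
So UlmW is not produced.
Quinate is present, so NerA is active.
Indole is absent, so NolS is active.
No repressor is bound and NerA and NolS are active, so *fubJ* is transcribed.
So FubJ is produced and active.
With repressor FubJ bound, *dulP* is not transcribed.
So DulP is not produced.
Fumarate is present, so GorW is inactive.
Required activator GorW is absent, so *cilJ* is not transcribed.
So CilJ is not produced.
Required activator CilJ is absent, so *wexV* is not transcribed.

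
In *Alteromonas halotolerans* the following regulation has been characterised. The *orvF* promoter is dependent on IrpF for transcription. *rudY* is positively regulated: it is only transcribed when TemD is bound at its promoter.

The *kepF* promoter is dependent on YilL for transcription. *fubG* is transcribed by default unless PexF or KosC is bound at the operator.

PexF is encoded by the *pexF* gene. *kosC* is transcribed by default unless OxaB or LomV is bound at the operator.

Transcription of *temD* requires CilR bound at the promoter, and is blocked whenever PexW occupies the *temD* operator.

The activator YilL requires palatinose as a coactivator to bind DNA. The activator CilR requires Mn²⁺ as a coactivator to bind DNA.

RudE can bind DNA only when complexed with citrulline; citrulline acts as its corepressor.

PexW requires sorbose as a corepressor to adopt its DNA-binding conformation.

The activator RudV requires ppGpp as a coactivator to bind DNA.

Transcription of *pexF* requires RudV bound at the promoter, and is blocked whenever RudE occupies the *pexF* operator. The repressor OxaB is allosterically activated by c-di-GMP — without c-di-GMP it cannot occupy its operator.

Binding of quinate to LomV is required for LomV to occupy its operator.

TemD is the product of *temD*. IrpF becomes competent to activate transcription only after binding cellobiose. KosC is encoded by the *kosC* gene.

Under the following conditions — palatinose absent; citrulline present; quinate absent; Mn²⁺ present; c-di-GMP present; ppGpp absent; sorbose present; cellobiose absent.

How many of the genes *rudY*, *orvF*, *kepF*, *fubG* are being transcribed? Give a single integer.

Sorbose is present, so PexW is active.
Mn²⁺ is present, so CilR is active.
With repressor PexW bound, *temD* is not transcribed.
So TemD is not produced.
Required activator TemD is absent, so *rudY* is not transcribed.
→ *rudY* is OFF.
Cellobiose is absent, so IrpF is inactive.
Required activator IrpF is absent, so *orvF* is not transcribed.
→ *orvF* is OFF.
Palatinose is absent, so YilL is inactive.
Required activator YilL is absent, so *kepF* is not transcribed.
→ *kepF* is OFF.
ppGpp is absent, so RudV is inactive.
Citrulline is present, so RudE is active.
With repressor RudE bound, *pexF* is not transcribed.
So PexF is not produced.
c-di-GMP is present, so OxaB is active.
Quinate is absent, so LomV is inactive.
With repressor OxaB bound, *kosC* is not transcribed.
So KosC is not produced.
With no repressor bound, *fubG* is transcribed.
→ *fubG* is ON.
1 of the 4 genes is transcribed.

1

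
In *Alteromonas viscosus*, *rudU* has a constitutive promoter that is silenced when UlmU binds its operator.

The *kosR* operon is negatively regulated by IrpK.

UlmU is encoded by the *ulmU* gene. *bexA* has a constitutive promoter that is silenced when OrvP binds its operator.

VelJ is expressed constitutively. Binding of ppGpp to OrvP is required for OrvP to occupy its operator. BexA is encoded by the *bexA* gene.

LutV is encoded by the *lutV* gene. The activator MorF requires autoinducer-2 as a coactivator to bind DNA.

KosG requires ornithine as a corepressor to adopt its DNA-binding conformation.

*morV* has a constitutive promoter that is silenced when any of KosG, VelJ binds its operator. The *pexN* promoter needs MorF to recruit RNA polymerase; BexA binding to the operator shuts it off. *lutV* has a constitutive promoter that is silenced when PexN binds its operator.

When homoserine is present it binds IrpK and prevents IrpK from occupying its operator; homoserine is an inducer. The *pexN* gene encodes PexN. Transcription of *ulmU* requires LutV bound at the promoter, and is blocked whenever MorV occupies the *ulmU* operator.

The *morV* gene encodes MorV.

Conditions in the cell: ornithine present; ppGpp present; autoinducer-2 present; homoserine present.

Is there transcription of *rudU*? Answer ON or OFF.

ppGpp is present, so OrvP is active.
With repressor OrvP bound, *bexA* is not transcribed.
So BexA is not produced.
Autoinducer-2 is present, so MorF is active.
No repressor is bound and MorF is active, so *pexN* is transcribed.
So PexN is produced and active.
With repressor PexN bound, *lutV* is not transcribed.
So LutV is not produced.
Ornithine is present, so KosG is active.
VelJ is produced constitutively and is active.
With repressor KosG bound, *morV* is not transcribed.
So MorV is not produced.
Required activator LutV is absent, so *ulmU* is not transcribed.
So UlmU is not produced.
With no repressor bound, *rudU* is transcribed.

ON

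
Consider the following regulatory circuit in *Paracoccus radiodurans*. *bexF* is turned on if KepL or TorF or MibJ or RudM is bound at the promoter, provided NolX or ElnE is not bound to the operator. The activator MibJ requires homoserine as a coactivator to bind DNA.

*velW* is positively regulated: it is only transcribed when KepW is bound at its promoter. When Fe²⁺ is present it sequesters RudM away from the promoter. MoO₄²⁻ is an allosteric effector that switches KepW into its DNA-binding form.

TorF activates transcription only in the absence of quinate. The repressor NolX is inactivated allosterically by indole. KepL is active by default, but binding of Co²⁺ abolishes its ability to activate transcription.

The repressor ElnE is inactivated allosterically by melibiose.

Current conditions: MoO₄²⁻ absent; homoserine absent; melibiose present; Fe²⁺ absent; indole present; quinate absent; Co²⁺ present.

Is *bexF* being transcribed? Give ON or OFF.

ON

Co²⁺ is present, so KepL is inactive.
Quinate is absent, so TorF is active.
Homoserine is absent, so MibJ is inactive.
Indole is present, so NolX is inactive.
Melibiose is present, so ElnE is inactive.
Fe²⁺ is absent, so RudM is active.
Activator TorF is present, so *bexF* is transcribed.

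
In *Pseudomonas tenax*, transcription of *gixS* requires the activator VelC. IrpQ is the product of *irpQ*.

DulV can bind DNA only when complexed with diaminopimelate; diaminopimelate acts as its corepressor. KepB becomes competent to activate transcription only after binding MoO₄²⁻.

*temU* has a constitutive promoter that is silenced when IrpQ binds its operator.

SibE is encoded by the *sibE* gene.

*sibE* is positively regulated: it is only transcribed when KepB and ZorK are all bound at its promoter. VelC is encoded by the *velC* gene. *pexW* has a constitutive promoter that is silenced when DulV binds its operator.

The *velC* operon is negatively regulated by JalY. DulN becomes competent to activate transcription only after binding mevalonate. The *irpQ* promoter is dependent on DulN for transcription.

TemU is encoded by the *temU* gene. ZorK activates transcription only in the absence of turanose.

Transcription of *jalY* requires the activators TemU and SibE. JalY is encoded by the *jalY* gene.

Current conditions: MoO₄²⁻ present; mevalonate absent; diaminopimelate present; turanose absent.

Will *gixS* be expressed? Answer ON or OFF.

OFF

Mevalonate is absent, so DulN is inactive.
Required activator DulN is absent, so *irpQ* is not transcribed.
So IrpQ is not produced.
With no repressor bound, *temU* is transcribed.
So TemU is produced and active.
MoO₄²⁻ is present, so KepB is active.
Turanose is absent, so ZorK is active.
No repressor is bound and KepB and ZorK are active, so *sibE* is transcribed.
So SibE is produced and active.
No repressor is bound and TemU and SibE are active, so *jalY* is transcribed.
So JalY is produced and active.
With repressor JalY bound, *velC* is not transcribed.
So VelC is not produced.
Required activator VelC is absent, so *gixS* is not transcribed.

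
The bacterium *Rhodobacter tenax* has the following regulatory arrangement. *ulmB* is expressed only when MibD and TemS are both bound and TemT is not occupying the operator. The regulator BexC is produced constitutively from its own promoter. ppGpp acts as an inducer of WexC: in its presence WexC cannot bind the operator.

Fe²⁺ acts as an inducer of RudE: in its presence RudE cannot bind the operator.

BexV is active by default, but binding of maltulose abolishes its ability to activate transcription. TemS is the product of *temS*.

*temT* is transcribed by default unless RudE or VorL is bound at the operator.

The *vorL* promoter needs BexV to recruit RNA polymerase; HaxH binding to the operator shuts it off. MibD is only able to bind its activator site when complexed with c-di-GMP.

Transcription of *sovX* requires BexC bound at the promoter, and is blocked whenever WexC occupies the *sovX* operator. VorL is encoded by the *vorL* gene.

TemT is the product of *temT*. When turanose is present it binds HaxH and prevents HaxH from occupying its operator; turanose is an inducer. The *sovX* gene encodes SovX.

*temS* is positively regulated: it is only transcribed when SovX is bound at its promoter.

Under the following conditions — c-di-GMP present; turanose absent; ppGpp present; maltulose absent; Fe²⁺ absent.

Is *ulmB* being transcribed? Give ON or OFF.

ON

Fe²⁺ is absent, so RudE is active.
Turanose is absent, so HaxH is active.
Maltulose is absent, so BexV is active.
With repressor HaxH bound, *vorL* is not transcribed.
So VorL is not produced.
With repressor RudE bound, *temT* is not transcribed.
So TemT is not produced.
c-di-GMP is present, so MibD is active.
ppGpp is present, so WexC is inactive.
BexC is produced constitutively and is active.
No repressor is bound and BexC is active, so *sovX* is transcribed.
So SovX is produced and active.
No repressor is bound and SovX is active, so *temS* is transcribed.
So TemS is produced and active.
No repressor is bound and MibD and TemS are active, so *ulmB* is transcribed.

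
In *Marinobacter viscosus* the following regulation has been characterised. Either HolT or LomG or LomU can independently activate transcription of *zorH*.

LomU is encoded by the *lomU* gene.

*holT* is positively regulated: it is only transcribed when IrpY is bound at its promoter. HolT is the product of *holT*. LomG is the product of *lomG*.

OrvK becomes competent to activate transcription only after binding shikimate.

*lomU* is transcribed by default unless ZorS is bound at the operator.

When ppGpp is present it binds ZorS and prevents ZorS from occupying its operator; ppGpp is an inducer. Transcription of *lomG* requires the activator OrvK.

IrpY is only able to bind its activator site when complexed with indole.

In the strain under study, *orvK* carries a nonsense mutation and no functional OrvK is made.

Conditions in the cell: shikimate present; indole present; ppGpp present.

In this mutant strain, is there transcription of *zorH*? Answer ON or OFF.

Indole is present, so IrpY is active.
No repressor is bound and IrpY is active, so *holT* is transcribed.
So HolT is produced and active.
OrvK is non-functional in this strain, so it has no effect.
Required activator OrvK is absent, so *lomG* is not transcribed.
So LomG is not produced.
ppGpp is present, so ZorS is inactive.
With no repressor bound, *lomU* is transcribed.
So LomU is produced and active.
Activator HolT is present, so *zorH* is transcribed.

ON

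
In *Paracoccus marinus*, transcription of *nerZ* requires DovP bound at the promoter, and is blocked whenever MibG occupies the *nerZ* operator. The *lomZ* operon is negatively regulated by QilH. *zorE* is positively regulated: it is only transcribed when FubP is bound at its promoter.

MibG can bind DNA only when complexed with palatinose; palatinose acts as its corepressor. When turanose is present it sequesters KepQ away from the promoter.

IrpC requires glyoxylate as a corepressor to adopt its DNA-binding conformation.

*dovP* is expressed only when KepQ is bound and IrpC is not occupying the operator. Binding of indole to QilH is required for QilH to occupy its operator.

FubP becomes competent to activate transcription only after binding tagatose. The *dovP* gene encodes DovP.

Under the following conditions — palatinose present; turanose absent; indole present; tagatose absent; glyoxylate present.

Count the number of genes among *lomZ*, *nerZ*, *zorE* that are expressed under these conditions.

0

Indole is present, so QilH is active.
With repressor QilH bound, *lomZ* is not transcribed.
→ *lomZ* is OFF.
Glyoxylate is present, so IrpC is active.
Turanose is absent, so KepQ is active.
With repressor IrpC bound, *dovP* is not transcribed.
So DovP is not produced.
Palatinose is present, so MibG is active.
With repressor MibG bound, *nerZ* is not transcribed.
→ *nerZ* is OFF.
Tagatose is absent, so FubP is inactive.
Required activator FubP is absent, so *zorE* is not transcribed.
→ *zorE* is OFF.
0 of the 3 genes are transcribed.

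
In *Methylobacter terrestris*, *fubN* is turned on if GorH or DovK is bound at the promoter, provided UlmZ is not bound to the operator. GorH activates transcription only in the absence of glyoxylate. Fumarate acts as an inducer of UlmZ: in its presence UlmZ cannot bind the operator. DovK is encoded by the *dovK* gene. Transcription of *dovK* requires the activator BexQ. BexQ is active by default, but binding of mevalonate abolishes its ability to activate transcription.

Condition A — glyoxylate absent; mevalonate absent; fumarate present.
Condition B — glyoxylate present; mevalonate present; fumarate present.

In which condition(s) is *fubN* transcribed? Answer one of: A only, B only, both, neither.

A only

Condition A:
Glyoxylate is absent, so GorH is active.
Mevalonate is absent, so BexQ is active.
No repressor is bound and BexQ is active, so *dovK* is transcribed.
So DovK is produced and active.
Fumarate is present, so UlmZ is inactive.
Activator GorH is present, so *fubN* is transcribed.
→ *fubN* is ON in A.
Condition B:
Glyoxylate is present, so GorH is inactive.
Mevalonate is present, so BexQ is inactive.
Required activator BexQ is absent, so *dovK* is not transcribed.
So DovK is not produced.
Fumarate is present, so UlmZ is inactive.
No activator is available at the *fubN* promoter, so *fubN* is not transcribed.
→ *fubN* is OFF in B.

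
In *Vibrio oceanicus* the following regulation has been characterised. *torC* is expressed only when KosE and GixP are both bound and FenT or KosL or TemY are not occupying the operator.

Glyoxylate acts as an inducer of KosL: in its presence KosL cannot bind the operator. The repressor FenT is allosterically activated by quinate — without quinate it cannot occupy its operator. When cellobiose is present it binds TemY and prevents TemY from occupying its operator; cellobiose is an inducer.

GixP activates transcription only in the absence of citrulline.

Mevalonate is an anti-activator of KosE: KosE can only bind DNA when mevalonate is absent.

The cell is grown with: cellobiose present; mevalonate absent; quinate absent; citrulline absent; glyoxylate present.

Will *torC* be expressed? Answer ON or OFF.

Quinate is absent, so FenT is inactive.
Glyoxylate is present, so KosL is inactive.
Mevalonate is absent, so KosE is active.
Citrulline is absent, so GixP is active.
Cellobiose is present, so TemY is inactive.
No repressor is bound and KosE and GixP are active, so *torC* is transcribed.

ON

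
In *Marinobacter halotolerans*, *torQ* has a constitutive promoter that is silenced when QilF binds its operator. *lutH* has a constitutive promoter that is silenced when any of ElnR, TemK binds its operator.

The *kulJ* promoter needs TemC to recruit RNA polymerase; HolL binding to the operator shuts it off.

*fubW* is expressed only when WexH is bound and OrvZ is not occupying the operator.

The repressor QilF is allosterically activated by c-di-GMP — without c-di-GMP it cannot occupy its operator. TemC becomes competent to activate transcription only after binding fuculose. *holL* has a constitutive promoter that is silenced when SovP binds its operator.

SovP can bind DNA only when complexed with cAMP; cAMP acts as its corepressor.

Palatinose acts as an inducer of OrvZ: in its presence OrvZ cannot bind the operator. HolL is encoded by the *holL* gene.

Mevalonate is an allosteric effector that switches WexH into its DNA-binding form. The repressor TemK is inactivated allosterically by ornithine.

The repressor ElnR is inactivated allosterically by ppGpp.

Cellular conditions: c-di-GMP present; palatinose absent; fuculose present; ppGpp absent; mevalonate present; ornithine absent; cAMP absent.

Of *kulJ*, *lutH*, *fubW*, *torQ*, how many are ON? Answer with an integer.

cAMP is absent, so SovP is inactive.
With no repressor bound, *holL* is transcribed.
So HolL is produced and active.
Fuculose is present, so TemC is active.
With repressor HolL bound, *kulJ* is not transcribed.
→ *kulJ* is OFF.
ppGpp is absent, so ElnR is active.
Ornithine is absent, so TemK is active.
With repressor ElnR bound, *lutH* is not transcribed.
→ *lutH* is OFF.
Mevalonate is present, so WexH is active.
Palatinose is absent, so OrvZ is active.
With repressor OrvZ bound, *fubW* is not transcribed.
→ *fubW* is OFF.
c-di-GMP is present, so QilF is active.
With repressor QilF bound, *torQ* is not transcribed.
→ *torQ* is OFF.
0 of the 4 genes are transcribed.

0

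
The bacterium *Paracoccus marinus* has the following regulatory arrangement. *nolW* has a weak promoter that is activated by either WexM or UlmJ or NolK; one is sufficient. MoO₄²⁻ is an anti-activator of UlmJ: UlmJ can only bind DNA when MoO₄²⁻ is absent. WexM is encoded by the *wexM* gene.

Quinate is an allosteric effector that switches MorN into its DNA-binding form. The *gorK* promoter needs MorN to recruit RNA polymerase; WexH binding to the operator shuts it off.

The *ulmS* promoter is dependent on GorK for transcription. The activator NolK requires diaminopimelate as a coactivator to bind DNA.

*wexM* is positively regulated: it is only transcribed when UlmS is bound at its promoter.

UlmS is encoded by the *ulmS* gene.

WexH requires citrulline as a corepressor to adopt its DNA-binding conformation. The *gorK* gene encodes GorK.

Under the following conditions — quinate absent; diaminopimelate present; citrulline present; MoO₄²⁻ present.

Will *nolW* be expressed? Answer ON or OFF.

ON

Quinate is absent, so MorN is inactive.
Citrulline is present, so WexH is active.
With repressor WexH bound, *gorK* is not transcribed.
So GorK is not produced.
Required activator GorK is absent, so *ulmS* is not transcribed.
So UlmS is not produced.
Required activator UlmS is absent, so *wexM* is not transcribed.
So WexM is not produced.
MoO₄²⁻ is present, so UlmJ is inactive.
Diaminopimelate is present, so NolK is active.
Activator NolK is present, so *nolW* is transcribed.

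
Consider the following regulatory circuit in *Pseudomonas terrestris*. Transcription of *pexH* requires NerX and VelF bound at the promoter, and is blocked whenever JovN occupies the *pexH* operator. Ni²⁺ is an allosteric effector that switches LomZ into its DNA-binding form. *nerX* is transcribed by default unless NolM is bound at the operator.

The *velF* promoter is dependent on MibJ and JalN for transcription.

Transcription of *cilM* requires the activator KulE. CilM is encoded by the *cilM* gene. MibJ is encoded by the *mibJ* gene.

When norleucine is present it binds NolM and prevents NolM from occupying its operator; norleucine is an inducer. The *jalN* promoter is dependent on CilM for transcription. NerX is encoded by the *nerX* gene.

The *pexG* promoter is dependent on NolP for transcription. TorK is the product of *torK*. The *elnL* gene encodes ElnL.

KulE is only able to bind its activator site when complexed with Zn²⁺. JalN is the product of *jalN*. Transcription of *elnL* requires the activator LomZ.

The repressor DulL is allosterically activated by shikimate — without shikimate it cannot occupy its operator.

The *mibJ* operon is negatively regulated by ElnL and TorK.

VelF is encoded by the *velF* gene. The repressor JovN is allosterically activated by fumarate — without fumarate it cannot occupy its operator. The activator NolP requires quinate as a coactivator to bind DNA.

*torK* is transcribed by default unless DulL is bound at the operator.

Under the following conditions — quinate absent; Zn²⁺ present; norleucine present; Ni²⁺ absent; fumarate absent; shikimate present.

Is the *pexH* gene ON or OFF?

Fumarate is absent, so JovN is inactive.
Norleucine is present, so NolM is inactive.
With no repressor bound, *nerX* is transcribed.
So NerX is produced and active.
Ni²⁺ is absent, so LomZ is inactive.
Required activator LomZ is absent, so *elnL* is not transcribed.
So ElnL is not produced.
Shikimate is present, so DulL is active.
With repressor DulL bound, *torK* is not transcribed.
So TorK is not produced.
With no repressor bound, *mibJ* is transcribed.
So MibJ is produced and active.
Zn²⁺ is present, so KulE is active.
No repressor is bound and KulE is active, so *cilM* is transcribed.
So CilM is produced and active.
No repressor is bound and CilM is active, so *jalN* is transcribed.
So JalN is produced and active.
No repressor is bound and MibJ and JalN are active, so *velF* is transcribed.
So VelF is produced and active.
No repressor is bound and NerX and VelF are active, so *pexH* is transcribed.

ON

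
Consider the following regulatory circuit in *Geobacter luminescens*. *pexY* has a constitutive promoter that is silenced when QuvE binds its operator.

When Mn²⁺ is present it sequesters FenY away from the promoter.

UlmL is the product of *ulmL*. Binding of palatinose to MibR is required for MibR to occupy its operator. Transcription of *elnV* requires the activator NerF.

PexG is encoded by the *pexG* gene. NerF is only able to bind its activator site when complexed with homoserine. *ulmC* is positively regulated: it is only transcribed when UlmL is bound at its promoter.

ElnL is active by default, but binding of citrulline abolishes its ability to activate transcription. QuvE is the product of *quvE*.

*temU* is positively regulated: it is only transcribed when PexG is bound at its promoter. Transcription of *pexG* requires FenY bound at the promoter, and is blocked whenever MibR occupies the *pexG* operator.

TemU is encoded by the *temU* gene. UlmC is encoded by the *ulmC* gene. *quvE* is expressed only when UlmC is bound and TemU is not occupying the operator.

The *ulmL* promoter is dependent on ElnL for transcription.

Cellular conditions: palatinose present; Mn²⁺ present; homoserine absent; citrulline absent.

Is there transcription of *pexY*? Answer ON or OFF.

Palatinose is present, so MibR is active.
Mn²⁺ is present, so FenY is inactive.
With repressor MibR bound, *pexG* is not transcribed.
So PexG is not produced.
Required activator PexG is absent, so *temU* is not transcribed.
So TemU is not produced.
Citrulline is absent, so ElnL is active.
No repressor is bound and ElnL is active, so *ulmL* is transcribed.
So UlmL is produced and active.
No repressor is bound and UlmL is active, so *ulmC* is transcribed.
So UlmC is produced and active.
No repressor is bound and UlmC is active, so *quvE* is transcribed.
So QuvE is produced and active.
With repressor QuvE bound, *pexY* is not transcribed.

OFF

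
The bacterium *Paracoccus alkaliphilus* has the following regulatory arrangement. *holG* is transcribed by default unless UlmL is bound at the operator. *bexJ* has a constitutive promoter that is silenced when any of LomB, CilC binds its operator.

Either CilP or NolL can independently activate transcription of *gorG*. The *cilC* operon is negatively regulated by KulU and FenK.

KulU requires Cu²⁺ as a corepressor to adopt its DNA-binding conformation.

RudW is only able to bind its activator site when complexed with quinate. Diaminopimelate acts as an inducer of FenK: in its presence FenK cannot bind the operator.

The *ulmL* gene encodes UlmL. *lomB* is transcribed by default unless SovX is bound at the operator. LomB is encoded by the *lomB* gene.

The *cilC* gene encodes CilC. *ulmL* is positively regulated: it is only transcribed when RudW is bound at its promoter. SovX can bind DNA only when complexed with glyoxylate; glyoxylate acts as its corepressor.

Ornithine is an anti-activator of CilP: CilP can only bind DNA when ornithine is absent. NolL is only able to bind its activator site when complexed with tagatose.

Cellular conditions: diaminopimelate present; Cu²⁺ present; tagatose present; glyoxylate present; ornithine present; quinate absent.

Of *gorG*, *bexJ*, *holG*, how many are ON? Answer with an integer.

3

Ornithine is present, so CilP is inactive.
Tagatose is present, so NolL is active.
Activator NolL is present, so *gorG* is transcribed.
→ *gorG* is ON.
Glyoxylate is present, so SovX is active.
With repressor SovX bound, *lomB* is not transcribed.
So LomB is not produced.
Cu²⁺ is present, so KulU is active.
Diaminopimelate is present, so FenK is inactive.
With repressor KulU bound, *cilC* is not transcribed.
So CilC is not produced.
With no repressor bound, *bexJ* is transcribed.
→ *bexJ* is ON.
Quinate is absent, so RudW is inactive.
Required activator RudW is absent, so *ulmL* is not transcribed.
So UlmL is not produced.
With no repressor bound, *holG* is transcribed.
→ *holG* is ON.
3 of the 3 genes are transcribed.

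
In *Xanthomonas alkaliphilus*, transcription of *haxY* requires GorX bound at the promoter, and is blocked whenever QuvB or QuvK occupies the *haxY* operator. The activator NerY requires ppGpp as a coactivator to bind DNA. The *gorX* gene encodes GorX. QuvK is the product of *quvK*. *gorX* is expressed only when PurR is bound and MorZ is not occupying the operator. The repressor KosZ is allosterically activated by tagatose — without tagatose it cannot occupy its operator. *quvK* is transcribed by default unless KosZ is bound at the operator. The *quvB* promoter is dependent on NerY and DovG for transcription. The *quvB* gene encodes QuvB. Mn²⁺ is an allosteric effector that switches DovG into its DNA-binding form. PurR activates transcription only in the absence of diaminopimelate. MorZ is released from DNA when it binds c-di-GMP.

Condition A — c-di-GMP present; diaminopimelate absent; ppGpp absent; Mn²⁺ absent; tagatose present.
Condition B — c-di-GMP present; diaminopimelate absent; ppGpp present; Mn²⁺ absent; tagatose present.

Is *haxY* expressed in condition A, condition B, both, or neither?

Condition A:
c-di-GMP is present, so MorZ is inactive.
Diaminopimelate is absent, so PurR is active.
No repressor is bound and PurR is active, so *gorX* is transcribed.
So GorX is produced and active.
ppGpp is absent, so NerY is inactive.
Mn²⁺ is absent, so DovG is inactive.
Required activator NerY is absent, so *quvB* is not transcribed.
So QuvB is not produced.
Tagatose is present, so KosZ is active.
With repressor KosZ bound, *quvK* is not transcribed.
So QuvK is not produced.
No repressor is bound and GorX is active, so *haxY* is transcribed.
→ *haxY* is ON in A.
Condition B:
c-di-GMP is present, so MorZ is inactive.
Diaminopimelate is absent, so PurR is active.
No repressor is bound and PurR is active, so *gorX* is transcribed.
So GorX is produced and active.
ppGpp is present, so NerY is active.
Mn²⁺ is absent, so DovG is inactive.
Required activator DovG is absent, so *quvB* is not transcribed.
So QuvB is not produced.
Tagatose is present, so KosZ is active.
With repressor KosZ bound, *quvK* is not transcribed.
So QuvK is not produced.
No repressor is bound and GorX is active, so *haxY* is transcribed.
→ *haxY* is ON in B.

both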